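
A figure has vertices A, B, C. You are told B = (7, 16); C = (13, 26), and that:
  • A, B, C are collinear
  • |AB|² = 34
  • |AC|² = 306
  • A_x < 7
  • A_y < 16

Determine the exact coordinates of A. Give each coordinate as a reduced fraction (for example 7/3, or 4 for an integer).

1. A_x = 4  [[A, B, C are collinear ⇒ -10x+6y-26=0] ∩ [|A−(7, 16)|²=34]]
2. A_y = 11  [[A, B, C are collinear ⇒ -10x+6y-26=0] ∩ [|A−(7, 16)|²=34]]
   so A = (4, 11)

A = (4, 11)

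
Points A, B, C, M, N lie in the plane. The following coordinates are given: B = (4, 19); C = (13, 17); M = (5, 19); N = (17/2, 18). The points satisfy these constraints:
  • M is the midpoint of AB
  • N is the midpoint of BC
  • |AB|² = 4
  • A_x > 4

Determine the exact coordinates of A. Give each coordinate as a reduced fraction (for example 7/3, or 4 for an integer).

A = (6, 19)

1. A_x = 6  [A = 2·M−B = 2·(5, 19)−(4, 19)]
2. A_y = 19  [A = 2·M−B = 2·(5, 19)−(4, 19)]
   so A = (6, 19)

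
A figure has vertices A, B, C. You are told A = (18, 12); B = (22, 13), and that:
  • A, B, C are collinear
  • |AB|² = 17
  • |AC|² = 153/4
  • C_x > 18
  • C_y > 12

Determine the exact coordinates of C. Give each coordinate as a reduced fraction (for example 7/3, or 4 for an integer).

C = (24, 27/2)

1. C_x = 24  [[A, B, C are collinear ⇒ -1x+4y-30=0] ∩ [|C−(18, 12)|²=153/4]]
2. C_y = 27/2  [[A, B, C are collinear ⇒ -1x+4y-30=0] ∩ [|C−(18, 12)|²=153/4]]
   so C = (24, 27/2)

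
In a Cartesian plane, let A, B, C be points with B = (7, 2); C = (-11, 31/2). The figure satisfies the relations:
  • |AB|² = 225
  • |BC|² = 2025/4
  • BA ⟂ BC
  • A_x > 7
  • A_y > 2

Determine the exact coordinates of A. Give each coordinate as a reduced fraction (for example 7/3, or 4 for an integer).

A = (16, 14)

1. A_x = 16  [[BA ⟂ BC ⇒ -18x+27/2y+99=0] ∩ [|A−(7, 2)|²=225]]
2. A_y = 14  [[BA ⟂ BC ⇒ -18x+27/2y+99=0] ∩ [|A−(7, 2)|²=225]]
   so A = (16, 14)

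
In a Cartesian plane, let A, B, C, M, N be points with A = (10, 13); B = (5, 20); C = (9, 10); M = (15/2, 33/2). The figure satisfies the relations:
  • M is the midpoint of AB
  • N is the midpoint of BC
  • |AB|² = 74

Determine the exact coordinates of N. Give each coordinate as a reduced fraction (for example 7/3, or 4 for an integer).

N = (7, 15)

1. N_x = 7  [2·N = B+C = (5, 20)+(9, 10)]
2. N_y = 15  [2·N = B+C = (5, 20)+(9, 10)]
   so N = (7, 15)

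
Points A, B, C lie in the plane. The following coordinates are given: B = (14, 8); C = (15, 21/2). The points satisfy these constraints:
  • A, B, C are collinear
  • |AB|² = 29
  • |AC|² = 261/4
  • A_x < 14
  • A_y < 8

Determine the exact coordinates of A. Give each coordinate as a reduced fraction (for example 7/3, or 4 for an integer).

A = (12, 3)

1. A_x = 12  [[A, B, C are collinear ⇒ -5/2x+1y+27=0] ∩ [|A−(14, 8)|²=29]]
2. A_y = 3  [[A, B, C are collinear ⇒ -5/2x+1y+27=0] ∩ [|A−(14, 8)|²=29]]
   so A = (12, 3)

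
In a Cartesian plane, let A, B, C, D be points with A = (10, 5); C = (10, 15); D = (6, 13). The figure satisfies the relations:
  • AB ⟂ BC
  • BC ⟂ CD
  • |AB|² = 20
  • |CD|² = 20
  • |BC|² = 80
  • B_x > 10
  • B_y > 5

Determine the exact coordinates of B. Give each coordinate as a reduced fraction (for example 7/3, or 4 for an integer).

1. B_x = 14  [[BC ⟂ CD ⇒ 4x+2y-70=0] ∩ [|B−(10, 5)|²=20]]
2. B_y = 7  [[BC ⟂ CD ⇒ 4x+2y-70=0] ∩ [|B−(10, 5)|²=20]]
   so B = (14, 7)

B = (14, 7)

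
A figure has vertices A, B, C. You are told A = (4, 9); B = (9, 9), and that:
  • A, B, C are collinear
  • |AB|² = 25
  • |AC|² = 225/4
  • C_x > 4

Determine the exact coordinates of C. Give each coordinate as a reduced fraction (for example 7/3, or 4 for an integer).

1. C_x = 23/2  [[A, B, C are collinear ⇒ 5y-45=0] ∩ [|C−(4, 9)|²=225/4]]
2. C_y = 9  [[A, B, C are collinear ⇒ 5y-45=0] ∩ [|C−(4, 9)|²=225/4]]
   so C = (23/2, 9)

C = (23/2, 9)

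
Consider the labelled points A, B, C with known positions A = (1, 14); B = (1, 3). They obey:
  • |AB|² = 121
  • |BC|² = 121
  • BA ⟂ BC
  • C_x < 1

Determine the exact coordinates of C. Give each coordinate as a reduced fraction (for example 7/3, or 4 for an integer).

1. C_x = -10  [[BA ⟂ BC ⇒ 11y-33=0] ∩ [|C−(1, 3)|²=121]]
2. C_y = 3  [[BA ⟂ BC ⇒ 11y-33=0] ∩ [|C−(1, 3)|²=121]]
   so C = (-10, 3)

C = (-10, 3)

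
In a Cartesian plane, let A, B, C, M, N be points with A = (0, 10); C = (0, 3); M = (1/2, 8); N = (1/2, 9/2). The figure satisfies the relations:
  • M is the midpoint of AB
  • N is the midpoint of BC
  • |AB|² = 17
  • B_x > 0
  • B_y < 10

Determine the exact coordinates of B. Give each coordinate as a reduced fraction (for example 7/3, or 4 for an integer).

1. B_x = 1  [B = 2·M−A = 2·(1/2, 8)−(0, 10)]
2. B_y = 6  [B = 2·M−A = 2·(1/2, 8)−(0, 10)]
   so B = (1, 6)

B = (1, 6)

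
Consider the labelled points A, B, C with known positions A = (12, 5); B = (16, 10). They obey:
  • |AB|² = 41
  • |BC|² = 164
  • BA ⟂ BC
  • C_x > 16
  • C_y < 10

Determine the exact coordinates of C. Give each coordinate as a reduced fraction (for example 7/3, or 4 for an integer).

C = (26, 2)

1. C_x = 26  [[BA ⟂ BC ⇒ -4x-5y+114=0] ∩ [|C−(16, 10)|²=164]]
2. C_y = 2  [[BA ⟂ BC ⇒ -4x-5y+114=0] ∩ [|C−(16, 10)|²=164]]
   so C = (26, 2)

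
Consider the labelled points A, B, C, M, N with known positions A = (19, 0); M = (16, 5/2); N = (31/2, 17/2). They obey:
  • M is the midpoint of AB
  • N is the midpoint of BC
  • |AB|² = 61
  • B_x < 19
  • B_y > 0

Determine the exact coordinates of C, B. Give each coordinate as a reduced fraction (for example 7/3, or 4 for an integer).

1. B_x = 13  [B = 2·M−A = 2·(16, 5/2)−(19, 0)]
2. B_y = 5  [B = 2·M−A = 2·(16, 5/2)−(19, 0)]
   so B = (13, 5)
3. C_x = 18  [C = 2·N−B = 2·(31/2, 17/2)−(13, 5)]
4. C_y = 12  [C = 2·N−B = 2·(31/2, 17/2)−(13, 5)]
   so C = (18, 12)

C = (18, 12)
B = (13, 5)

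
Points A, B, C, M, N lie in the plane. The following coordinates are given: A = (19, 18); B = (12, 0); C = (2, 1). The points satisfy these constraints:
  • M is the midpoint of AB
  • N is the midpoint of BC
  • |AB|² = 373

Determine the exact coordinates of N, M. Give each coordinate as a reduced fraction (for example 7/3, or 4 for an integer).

N = (7, 1/2)
M = (31/2, 9)

1. M_x = 31/2  [2·M = A+B = (19, 18)+(12, 0)]
2. M_y = 9  [2·M = A+B = (19, 18)+(12, 0)]
   so M = (31/2, 9)
3. N_x = 7  [2·N = B+C = (12, 0)+(2, 1)]
4. N_y = 1/2  [2·N = B+C = (12, 0)+(2, 1)]
   so N = (7, 1/2)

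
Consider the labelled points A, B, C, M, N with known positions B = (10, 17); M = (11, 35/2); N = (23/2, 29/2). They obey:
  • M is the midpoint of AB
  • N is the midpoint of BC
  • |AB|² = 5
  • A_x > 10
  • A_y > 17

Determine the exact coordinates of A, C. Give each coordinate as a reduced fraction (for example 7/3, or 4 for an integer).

A = (12, 18)
C = (13, 12)

1. A_x = 12  [A = 2·M−B = 2·(11, 35/2)−(10, 17)]
2. A_y = 18  [A = 2·M−B = 2·(11, 35/2)−(10, 17)]
   so A = (12, 18)
3. C_x = 13  [C = 2·N−B = 2·(23/2, 29/2)−(10, 17)]
4. C_y = 12  [C = 2·N−B = 2·(23/2, 29/2)−(10, 17)]
   so C = (13, 12)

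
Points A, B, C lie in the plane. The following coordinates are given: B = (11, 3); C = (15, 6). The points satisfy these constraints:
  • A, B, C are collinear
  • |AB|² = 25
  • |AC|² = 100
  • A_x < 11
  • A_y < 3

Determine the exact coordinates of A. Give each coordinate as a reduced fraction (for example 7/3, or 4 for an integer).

1. A_x = 7  [[A, B, C are collinear ⇒ -3x+4y+21=0] ∩ [|A−(11, 3)|²=25]]
2. A_y = 0  [[A, B, C are collinear ⇒ -3x+4y+21=0] ∩ [|A−(11, 3)|²=25]]
   so A = (7, 0)

A = (7, 0)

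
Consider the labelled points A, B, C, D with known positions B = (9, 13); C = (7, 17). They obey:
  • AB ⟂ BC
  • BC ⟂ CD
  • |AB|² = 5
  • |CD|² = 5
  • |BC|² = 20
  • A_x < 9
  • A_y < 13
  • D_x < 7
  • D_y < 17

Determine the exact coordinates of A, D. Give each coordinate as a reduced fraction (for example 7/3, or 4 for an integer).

A = (7, 12)
D = (5, 16)

1. A_x = 7  [[AB ⟂ BC ⇒ 2x-4y+34=0] ∩ [|A−(9, 13)|²=5]]
2. A_y = 12  [[AB ⟂ BC ⇒ 2x-4y+34=0] ∩ [|A−(9, 13)|²=5]]
   so A = (7, 12)
3. D_x = 5  [[BC ⟂ CD ⇒ -2x+4y-54=0] ∩ [|D−(7, 17)|²=5]]
4. D_y = 16  [[BC ⟂ CD ⇒ -2x+4y-54=0] ∩ [|D−(7, 17)|²=5]]
   so D = (5, 16)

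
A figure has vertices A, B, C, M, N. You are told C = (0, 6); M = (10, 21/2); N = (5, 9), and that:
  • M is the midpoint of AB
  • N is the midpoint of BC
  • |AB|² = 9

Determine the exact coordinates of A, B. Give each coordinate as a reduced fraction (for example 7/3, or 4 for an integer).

A = (10, 9)
B = (10, 12)

1. B_x = 10  [B = 2·N−C = 2·(5, 9)−(0, 6)]
2. B_y = 12  [B = 2·N−C = 2·(5, 9)−(0, 6)]
   so B = (10, 12)
3. A_x = 10  [A = 2·M−B = 2·(10, 21/2)−(10, 12)]
4. A_y = 9  [A = 2·M−B = 2·(10, 21/2)−(10, 12)]
   so A = (10, 9)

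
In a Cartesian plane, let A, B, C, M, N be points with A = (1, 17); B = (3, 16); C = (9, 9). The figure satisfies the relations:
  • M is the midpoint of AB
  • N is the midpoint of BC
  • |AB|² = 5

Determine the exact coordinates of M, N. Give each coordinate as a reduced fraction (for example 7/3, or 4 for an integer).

1. M_x = 2  [2·M = A+B = (1, 17)+(3, 16)]
2. M_y = 33/2  [2·M = A+B = (1, 17)+(3, 16)]
   so M = (2, 33/2)
3. N_x = 6  [2·N = B+C = (3, 16)+(9, 9)]
4. N_y = 25/2  [2·N = B+C = (3, 16)+(9, 9)]
   so N = (6, 25/2)

M = (2, 33/2)
N = (6, 25/2)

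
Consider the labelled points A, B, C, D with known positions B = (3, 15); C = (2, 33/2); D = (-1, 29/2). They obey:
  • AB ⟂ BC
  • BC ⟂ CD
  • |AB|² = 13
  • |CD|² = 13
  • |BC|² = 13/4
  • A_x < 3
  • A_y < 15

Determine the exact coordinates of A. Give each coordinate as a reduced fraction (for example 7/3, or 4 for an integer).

A = (0, 13)

1. A_x = 0  [[AB ⟂ BC ⇒ 1x-3/2y+39/2=0] ∩ [|A−(3, 15)|²=13]]
2. A_y = 13  [[AB ⟂ BC ⇒ 1x-3/2y+39/2=0] ∩ [|A−(3, 15)|²=13]]
   so A = (0, 13)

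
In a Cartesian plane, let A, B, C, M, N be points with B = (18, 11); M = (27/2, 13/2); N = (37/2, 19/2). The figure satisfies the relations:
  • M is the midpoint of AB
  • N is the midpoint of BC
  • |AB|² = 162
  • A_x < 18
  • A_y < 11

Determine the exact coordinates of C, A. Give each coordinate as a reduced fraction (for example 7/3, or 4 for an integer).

C = (19, 8)
A = (9, 2)

1. A_x = 9  [A = 2·M−B = 2·(27/2, 13/2)−(18, 11)]
2. A_y = 2  [A = 2·M−B = 2·(27/2, 13/2)−(18, 11)]
   so A = (9, 2)
3. C_x = 19  [C = 2·N−B = 2·(37/2, 19/2)−(18, 11)]
4. C_y = 8  [C = 2·N−B = 2·(37/2, 19/2)−(18, 11)]
   so C = (19, 8)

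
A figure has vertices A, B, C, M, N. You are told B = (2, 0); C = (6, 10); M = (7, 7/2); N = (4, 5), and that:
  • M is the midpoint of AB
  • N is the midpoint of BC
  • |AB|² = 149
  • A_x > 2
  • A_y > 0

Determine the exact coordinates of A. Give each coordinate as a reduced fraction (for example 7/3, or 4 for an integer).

A = (12, 7)

1. A_x = 12  [A = 2·M−B = 2·(7, 7/2)−(2, 0)]
2. A_y = 7  [A = 2·M−B = 2·(7, 7/2)−(2, 0)]
   so A = (12, 7)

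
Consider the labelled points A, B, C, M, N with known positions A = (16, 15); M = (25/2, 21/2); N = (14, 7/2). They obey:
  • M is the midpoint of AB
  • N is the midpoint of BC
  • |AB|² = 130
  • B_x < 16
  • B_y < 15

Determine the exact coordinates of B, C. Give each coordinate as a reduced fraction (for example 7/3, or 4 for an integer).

B = (9, 6)
C = (19, 1)

1. B_x = 9  [B = 2·M−A = 2·(25/2, 21/2)−(16, 15)]
2. B_y = 6  [B = 2·M−A = 2·(25/2, 21/2)−(16, 15)]
   so B = (9, 6)
3. C_x = 19  [C = 2·N−B = 2·(14, 7/2)−(9, 6)]
4. C_y = 1  [C = 2·N−B = 2·(14, 7/2)−(9, 6)]
   so C = (19, 1)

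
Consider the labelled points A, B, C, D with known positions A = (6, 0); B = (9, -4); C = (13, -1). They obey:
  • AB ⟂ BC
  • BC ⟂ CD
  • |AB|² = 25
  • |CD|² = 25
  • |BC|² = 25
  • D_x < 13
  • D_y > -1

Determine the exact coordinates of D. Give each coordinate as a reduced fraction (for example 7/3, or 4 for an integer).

D = (10, 3)

1. D_x = 10  [[BC ⟂ CD ⇒ 4x+3y-49=0] ∩ [|D−(13, -1)|²=25]]
2. D_y = 3  [[BC ⟂ CD ⇒ 4x+3y-49=0] ∩ [|D−(13, -1)|²=25]]
   so D = (10, 3)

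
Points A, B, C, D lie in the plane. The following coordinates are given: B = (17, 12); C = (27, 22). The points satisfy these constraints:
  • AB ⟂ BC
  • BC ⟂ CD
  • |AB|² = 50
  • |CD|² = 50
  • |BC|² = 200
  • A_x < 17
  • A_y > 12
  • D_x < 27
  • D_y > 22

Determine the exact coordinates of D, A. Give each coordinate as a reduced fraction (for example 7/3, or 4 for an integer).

1. D_x = 22  [[BC ⟂ CD ⇒ 10x+10y-490=0] ∩ [|D−(27, 22)|²=50]]
2. D_y = 27  [[BC ⟂ CD ⇒ 10x+10y-490=0] ∩ [|D−(27, 22)|²=50]]
   so D = (22, 27)
3. A_x = 12  [[AB ⟂ BC ⇒ -10x-10y+290=0] ∩ [|A−(17, 12)|²=50]]
4. A_y = 17  [[AB ⟂ BC ⇒ -10x-10y+290=0] ∩ [|A−(17, 12)|²=50]]
   so A = (12, 17)

D = (22, 27)
A = (12, 17)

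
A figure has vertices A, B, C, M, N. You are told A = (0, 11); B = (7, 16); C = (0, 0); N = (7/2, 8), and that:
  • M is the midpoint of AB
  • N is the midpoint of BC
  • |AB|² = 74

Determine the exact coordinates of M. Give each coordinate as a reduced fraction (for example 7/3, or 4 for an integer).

1. M_x = 7/2  [2·M = A+B = (0, 11)+(7, 16)]
2. M_y = 27/2  [2·M = A+B = (0, 11)+(7, 16)]
   so M = (7/2, 27/2)

M = (7/2, 27/2)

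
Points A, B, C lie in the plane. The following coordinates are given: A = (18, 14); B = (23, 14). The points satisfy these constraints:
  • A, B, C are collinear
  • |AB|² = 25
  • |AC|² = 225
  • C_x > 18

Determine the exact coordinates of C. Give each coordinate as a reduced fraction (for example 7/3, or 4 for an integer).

1. C_x = 33  [[A, B, C are collinear ⇒ 5y-70=0] ∩ [|C−(18, 14)|²=225]]
2. C_y = 14  [[A, B, C are collinear ⇒ 5y-70=0] ∩ [|C−(18, 14)|²=225]]
   so C = (33, 14)

C = (33, 14)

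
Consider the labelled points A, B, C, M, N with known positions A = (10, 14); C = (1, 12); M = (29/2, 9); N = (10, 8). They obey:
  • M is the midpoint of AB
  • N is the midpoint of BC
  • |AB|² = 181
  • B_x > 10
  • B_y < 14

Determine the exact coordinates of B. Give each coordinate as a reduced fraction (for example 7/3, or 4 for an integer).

B = (19, 4)

1. B_x = 19  [B = 2·M−A = 2·(29/2, 9)−(10, 14)]
2. B_y = 4  [B = 2·M−A = 2·(29/2, 9)−(10, 14)]
   so B = (19, 4)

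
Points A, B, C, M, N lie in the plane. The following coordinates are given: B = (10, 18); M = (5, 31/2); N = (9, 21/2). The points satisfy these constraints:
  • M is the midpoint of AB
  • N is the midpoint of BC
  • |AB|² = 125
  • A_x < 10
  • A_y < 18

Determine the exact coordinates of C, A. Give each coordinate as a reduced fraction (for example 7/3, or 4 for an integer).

C = (8, 3)
A = (0, 13)

1. A_x = 0  [A = 2·M−B = 2·(5, 31/2)−(10, 18)]
2. A_y = 13  [A = 2·M−B = 2·(5, 31/2)−(10, 18)]
   so A = (0, 13)
3. C_x = 8  [C = 2·N−B = 2·(9, 21/2)−(10, 18)]
4. C_y = 3  [C = 2·N−B = 2·(9, 21/2)−(10, 18)]
   so C = (8, 3)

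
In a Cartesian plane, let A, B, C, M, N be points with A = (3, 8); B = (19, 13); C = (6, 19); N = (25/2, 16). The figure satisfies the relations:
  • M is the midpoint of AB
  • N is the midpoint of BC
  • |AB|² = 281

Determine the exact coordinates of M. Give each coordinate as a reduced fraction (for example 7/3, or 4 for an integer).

1. M_x = 11  [2·M = A+B = (3, 8)+(19, 13)]
2. M_y = 21/2  [2·M = A+B = (3, 8)+(19, 13)]
   so M = (11, 21/2)

M = (11, 21/2)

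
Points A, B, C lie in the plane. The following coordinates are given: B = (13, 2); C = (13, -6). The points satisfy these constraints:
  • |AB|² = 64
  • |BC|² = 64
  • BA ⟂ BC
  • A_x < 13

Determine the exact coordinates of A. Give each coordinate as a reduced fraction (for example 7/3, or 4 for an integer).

1. A_x = 5  [[BA ⟂ BC ⇒ -8y+16=0] ∩ [|A−(13, 2)|²=64]]
2. A_y = 2  [[BA ⟂ BC ⇒ -8y+16=0] ∩ [|A−(13, 2)|²=64]]
   so A = (5, 2)

A = (5, 2)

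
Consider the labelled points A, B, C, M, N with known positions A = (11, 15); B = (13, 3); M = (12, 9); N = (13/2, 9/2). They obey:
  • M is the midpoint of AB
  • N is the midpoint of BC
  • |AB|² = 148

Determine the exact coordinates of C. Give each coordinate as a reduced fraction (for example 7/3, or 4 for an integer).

C = (0, 6)

1. C_x = 0  [C = 2·N−B = 2·(13/2, 9/2)−(13, 3)]
2. C_y = 6  [C = 2·N−B = 2·(13/2, 9/2)−(13, 3)]
   so C = (0, 6)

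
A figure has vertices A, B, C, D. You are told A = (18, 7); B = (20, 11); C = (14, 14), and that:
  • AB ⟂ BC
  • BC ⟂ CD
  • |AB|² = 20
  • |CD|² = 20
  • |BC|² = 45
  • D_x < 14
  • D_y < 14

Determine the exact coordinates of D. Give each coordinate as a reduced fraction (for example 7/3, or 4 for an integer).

D = (12, 10)

1. D_x = 12  [[BC ⟂ CD ⇒ -6x+3y+42=0] ∩ [|D−(14, 14)|²=20]]
2. D_y = 10  [[BC ⟂ CD ⇒ -6x+3y+42=0] ∩ [|D−(14, 14)|²=20]]
   so D = (12, 10)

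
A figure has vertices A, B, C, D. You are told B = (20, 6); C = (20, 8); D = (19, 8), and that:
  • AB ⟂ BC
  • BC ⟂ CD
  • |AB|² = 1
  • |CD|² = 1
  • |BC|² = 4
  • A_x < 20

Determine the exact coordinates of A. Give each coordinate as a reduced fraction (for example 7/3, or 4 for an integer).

A = (19, 6)

1. A_x = 19  [[AB ⟂ BC ⇒ -2y+12=0] ∩ [|A−(20, 6)|²=1]]
2. A_y = 6  [[AB ⟂ BC ⇒ -2y+12=0] ∩ [|A−(20, 6)|²=1]]
   so A = (19, 6)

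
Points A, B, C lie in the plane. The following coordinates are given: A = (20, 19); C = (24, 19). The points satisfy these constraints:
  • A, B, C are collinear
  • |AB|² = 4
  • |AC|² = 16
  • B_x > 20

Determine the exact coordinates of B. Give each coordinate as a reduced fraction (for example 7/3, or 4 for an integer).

1. B_x = 22  [[A, B, C are collinear ⇒ -4y+76=0] ∩ [|B−(20, 19)|²=4]]
2. B_y = 19  [[A, B, C are collinear ⇒ -4y+76=0] ∩ [|B−(20, 19)|²=4]]
   so B = (22, 19)

B = (22, 19)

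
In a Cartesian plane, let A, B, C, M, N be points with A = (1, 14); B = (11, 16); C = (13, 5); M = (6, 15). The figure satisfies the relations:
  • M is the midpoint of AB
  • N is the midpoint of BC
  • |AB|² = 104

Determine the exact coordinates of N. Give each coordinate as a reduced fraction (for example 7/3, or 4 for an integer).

1. N_x = 12  [2·N = B+C = (11, 16)+(13, 5)]
2. N_y = 21/2  [2·N = B+C = (11, 16)+(13, 5)]
   so N = (12, 21/2)

N = (12, 21/2)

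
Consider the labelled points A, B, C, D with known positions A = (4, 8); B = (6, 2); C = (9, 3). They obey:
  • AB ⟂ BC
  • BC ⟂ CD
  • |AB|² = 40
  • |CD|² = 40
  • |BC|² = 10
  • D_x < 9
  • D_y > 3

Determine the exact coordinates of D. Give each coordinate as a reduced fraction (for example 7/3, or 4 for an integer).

1. D_x = 7  [[BC ⟂ CD ⇒ 3x+1y-30=0] ∩ [|D−(9, 3)|²=40]]
2. D_y = 9  [[BC ⟂ CD ⇒ 3x+1y-30=0] ∩ [|D−(9, 3)|²=40]]
   so D = (7, 9)

D = (7, 9)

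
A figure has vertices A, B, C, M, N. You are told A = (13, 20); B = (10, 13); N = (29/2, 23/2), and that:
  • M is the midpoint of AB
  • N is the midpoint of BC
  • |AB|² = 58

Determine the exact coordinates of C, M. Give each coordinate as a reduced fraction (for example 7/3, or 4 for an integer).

1. M_x = 23/2  [2·M = A+B = (13, 20)+(10, 13)]
2. M_y = 33/2  [2·M = A+B = (13, 20)+(10, 13)]
   so M = (23/2, 33/2)
3. C_x = 19  [C = 2·N−B = 2·(29/2, 23/2)−(10, 13)]
4. C_y = 10  [C = 2·N−B = 2·(29/2, 23/2)−(10, 13)]
   so C = (19, 10)

C = (19, 10)
M = (23/2, 33/2)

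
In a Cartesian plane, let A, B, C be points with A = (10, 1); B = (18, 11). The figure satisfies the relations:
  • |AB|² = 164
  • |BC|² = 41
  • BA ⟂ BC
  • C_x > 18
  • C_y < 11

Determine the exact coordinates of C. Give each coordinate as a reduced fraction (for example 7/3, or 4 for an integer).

C = (23, 7)

1. C_x = 23  [[BA ⟂ BC ⇒ -8x-10y+254=0] ∩ [|C−(18, 11)|²=41]]
2. C_y = 7  [[BA ⟂ BC ⇒ -8x-10y+254=0] ∩ [|C−(18, 11)|²=41]]
   so C = (23, 7)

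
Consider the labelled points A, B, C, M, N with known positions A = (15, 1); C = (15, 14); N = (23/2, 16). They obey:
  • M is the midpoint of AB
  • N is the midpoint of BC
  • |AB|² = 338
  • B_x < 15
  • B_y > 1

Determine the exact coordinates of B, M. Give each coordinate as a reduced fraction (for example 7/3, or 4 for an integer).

B = (8, 18)
M = (23/2, 19/2)

1. B_x = 8  [B = 2·N−C = 2·(23/2, 16)−(15, 14)]
2. B_y = 18  [B = 2·N−C = 2·(23/2, 16)−(15, 14)]
   so B = (8, 18)
3. M_x = 23/2  [2·M = A+B = (15, 1)+(8, 18)]
4. M_y = 19/2  [2·M = A+B = (15, 1)+(8, 18)]
   so M = (23/2, 19/2)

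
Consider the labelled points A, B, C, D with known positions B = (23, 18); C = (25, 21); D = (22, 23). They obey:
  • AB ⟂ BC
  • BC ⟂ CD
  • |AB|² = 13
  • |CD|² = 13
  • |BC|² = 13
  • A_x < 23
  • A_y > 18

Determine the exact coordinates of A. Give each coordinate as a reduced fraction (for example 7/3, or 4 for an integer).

A = (20, 20)

1. A_x = 20  [[AB ⟂ BC ⇒ -2x-3y+100=0] ∩ [|A−(23, 18)|²=13]]
2. A_y = 20  [[AB ⟂ BC ⇒ -2x-3y+100=0] ∩ [|A−(23, 18)|²=13]]
   so A = (20, 20)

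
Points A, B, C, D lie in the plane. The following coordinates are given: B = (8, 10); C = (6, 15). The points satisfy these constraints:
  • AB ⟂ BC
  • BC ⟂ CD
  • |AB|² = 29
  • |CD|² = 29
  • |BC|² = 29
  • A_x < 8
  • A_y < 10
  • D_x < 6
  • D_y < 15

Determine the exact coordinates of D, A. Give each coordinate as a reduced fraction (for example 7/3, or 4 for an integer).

D = (1, 13)
A = (3, 8)

1. D_x = 1  [[BC ⟂ CD ⇒ -2x+5y-63=0] ∩ [|D−(6, 15)|²=29]]
2. D_y = 13  [[BC ⟂ CD ⇒ -2x+5y-63=0] ∩ [|D−(6, 15)|²=29]]
   so D = (1, 13)
3. A_x = 3  [[AB ⟂ BC ⇒ 2x-5y+34=0] ∩ [|A−(8, 10)|²=29]]
4. A_y = 8  [[AB ⟂ BC ⇒ 2x-5y+34=0] ∩ [|A−(8, 10)|²=29]]
   so A = (3, 8)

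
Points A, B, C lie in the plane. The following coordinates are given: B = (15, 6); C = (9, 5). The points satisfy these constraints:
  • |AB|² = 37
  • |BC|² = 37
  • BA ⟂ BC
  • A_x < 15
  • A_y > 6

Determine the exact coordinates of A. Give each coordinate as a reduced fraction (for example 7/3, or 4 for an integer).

1. A_x = 14  [[BA ⟂ BC ⇒ -6x-1y+96=0] ∩ [|A−(15, 6)|²=37]]
2. A_y = 12  [[BA ⟂ BC ⇒ -6x-1y+96=0] ∩ [|A−(15, 6)|²=37]]
   so A = (14, 12)

A = (14, 12)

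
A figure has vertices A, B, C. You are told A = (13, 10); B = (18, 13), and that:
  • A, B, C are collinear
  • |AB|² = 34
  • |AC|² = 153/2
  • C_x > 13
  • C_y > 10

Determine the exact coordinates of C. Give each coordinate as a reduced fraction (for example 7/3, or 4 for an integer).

C = (41/2, 29/2)

1. C_x = 41/2  [[A, B, C are collinear ⇒ -3x+5y-11=0] ∩ [|C−(13, 10)|²=153/2]]
2. C_y = 29/2  [[A, B, C are collinear ⇒ -3x+5y-11=0] ∩ [|C−(13, 10)|²=153/2]]
   so C = (41/2, 29/2)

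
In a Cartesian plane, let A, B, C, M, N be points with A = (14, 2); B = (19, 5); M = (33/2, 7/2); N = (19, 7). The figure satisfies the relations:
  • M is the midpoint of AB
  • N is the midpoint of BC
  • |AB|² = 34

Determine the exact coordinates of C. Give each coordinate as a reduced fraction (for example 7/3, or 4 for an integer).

C = (19, 9)

1. C_x = 19  [C = 2·N−B = 2·(19, 7)−(19, 5)]
2. C_y = 9  [C = 2·N−B = 2·(19, 7)−(19, 5)]
   so C = (19, 9)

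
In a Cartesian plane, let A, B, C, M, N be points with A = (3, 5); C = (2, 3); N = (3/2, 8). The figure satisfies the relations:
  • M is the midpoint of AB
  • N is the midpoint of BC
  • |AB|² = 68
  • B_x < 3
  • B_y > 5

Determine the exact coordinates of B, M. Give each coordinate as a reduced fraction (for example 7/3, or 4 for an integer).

B = (1, 13)
M = (2, 9)

1. B_x = 1  [B = 2·N−C = 2·(3/2, 8)−(2, 3)]
2. B_y = 13  [B = 2·N−C = 2·(3/2, 8)−(2, 3)]
   so B = (1, 13)
3. M_x = 2  [2·M = A+B = (3, 5)+(1, 13)]
4. M_y = 9  [2·M = A+B = (3, 5)+(1, 13)]
   so M = (2, 9)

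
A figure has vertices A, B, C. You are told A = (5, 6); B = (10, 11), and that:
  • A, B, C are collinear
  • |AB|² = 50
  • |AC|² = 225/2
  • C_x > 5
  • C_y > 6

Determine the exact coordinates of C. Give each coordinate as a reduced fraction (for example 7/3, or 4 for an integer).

1. C_x = 25/2  [[A, B, C are collinear ⇒ -5x+5y-5=0] ∩ [|C−(5, 6)|²=225/2]]
2. C_y = 27/2  [[A, B, C are collinear ⇒ -5x+5y-5=0] ∩ [|C−(5, 6)|²=225/2]]
   so C = (25/2, 27/2)

C = (25/2, 27/2)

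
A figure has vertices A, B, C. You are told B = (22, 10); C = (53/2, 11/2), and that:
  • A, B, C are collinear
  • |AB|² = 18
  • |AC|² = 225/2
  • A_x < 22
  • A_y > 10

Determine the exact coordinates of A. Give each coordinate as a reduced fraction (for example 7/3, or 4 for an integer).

A = (19, 13)

1. A_x = 19  [[A, B, C are collinear ⇒ 9/2x+9/2y-144=0] ∩ [|A−(22, 10)|²=18]]
2. A_y = 13  [[A, B, C are collinear ⇒ 9/2x+9/2y-144=0] ∩ [|A−(22, 10)|²=18]]
   so A = (19, 13)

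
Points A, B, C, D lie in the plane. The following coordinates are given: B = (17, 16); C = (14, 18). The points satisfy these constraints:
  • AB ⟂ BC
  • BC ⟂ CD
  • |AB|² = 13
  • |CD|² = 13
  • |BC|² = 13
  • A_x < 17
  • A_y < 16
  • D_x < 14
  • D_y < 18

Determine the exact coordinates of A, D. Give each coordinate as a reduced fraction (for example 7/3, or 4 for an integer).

1. A_x = 15  [[AB ⟂ BC ⇒ 3x-2y-19=0] ∩ [|A−(17, 16)|²=13]]
2. A_y = 13  [[AB ⟂ BC ⇒ 3x-2y-19=0] ∩ [|A−(17, 16)|²=13]]
   so A = (15, 13)
3. D_x = 12  [[BC ⟂ CD ⇒ -3x+2y+6=0] ∩ [|D−(14, 18)|²=13]]
4. D_y = 15  [[BC ⟂ CD ⇒ -3x+2y+6=0] ∩ [|D−(14, 18)|²=13]]
   so D = (12, 15)

A = (15, 13)
D = (12, 15)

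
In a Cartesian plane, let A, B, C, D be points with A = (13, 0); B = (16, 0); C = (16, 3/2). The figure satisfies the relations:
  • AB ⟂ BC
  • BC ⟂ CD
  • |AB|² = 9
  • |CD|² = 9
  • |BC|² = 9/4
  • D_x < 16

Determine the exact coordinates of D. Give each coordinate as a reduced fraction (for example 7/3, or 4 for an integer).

1. D_x = 13  [[BC ⟂ CD ⇒ 3/2y-9/4=0] ∩ [|D−(16, 3/2)|²=9]]
2. D_y = 3/2  [[BC ⟂ CD ⇒ 3/2y-9/4=0] ∩ [|D−(16, 3/2)|²=9]]
   so D = (13, 3/2)

D = (13, 3/2)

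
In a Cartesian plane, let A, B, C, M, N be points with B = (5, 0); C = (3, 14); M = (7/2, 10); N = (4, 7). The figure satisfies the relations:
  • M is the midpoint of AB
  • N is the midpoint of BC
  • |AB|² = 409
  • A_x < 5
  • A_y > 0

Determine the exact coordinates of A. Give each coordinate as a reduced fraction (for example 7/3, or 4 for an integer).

1. A_x = 2  [A = 2·M−B = 2·(7/2, 10)−(5, 0)]
2. A_y = 20  [A = 2·M−B = 2·(7/2, 10)−(5, 0)]
   so A = (2, 20)

A = (2, 20)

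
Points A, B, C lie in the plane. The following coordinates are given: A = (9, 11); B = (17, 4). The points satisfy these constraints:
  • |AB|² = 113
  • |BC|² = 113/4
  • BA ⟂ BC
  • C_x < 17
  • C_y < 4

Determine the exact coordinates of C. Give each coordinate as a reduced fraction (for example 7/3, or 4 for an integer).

1. C_x = 27/2  [[BA ⟂ BC ⇒ -8x+7y+108=0] ∩ [|C−(17, 4)|²=113/4]]
2. C_y = 0  [[BA ⟂ BC ⇒ -8x+7y+108=0] ∩ [|C−(17, 4)|²=113/4]]
   so C = (27/2, 0)

C = (27/2, 0)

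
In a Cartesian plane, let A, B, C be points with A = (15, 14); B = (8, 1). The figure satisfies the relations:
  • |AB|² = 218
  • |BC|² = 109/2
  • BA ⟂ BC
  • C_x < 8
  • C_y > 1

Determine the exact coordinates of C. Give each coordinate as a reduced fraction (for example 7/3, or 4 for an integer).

1. C_x = 3/2  [[BA ⟂ BC ⇒ 7x+13y-69=0] ∩ [|C−(8, 1)|²=109/2]]
2. C_y = 9/2  [[BA ⟂ BC ⇒ 7x+13y-69=0] ∩ [|C−(8, 1)|²=109/2]]
   so C = (3/2, 9/2)

C = (3/2, 9/2)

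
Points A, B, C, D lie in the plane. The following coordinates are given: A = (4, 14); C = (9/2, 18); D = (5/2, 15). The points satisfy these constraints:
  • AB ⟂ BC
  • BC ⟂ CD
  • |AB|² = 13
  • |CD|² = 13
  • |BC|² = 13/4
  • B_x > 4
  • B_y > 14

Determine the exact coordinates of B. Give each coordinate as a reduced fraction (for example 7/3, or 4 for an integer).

1. B_x = 6  [[BC ⟂ CD ⇒ 2x+3y-63=0] ∩ [|B−(4, 14)|²=13]]
2. B_y = 17  [[BC ⟂ CD ⇒ 2x+3y-63=0] ∩ [|B−(4, 14)|²=13]]
   so B = (6, 17)

B = (6, 17)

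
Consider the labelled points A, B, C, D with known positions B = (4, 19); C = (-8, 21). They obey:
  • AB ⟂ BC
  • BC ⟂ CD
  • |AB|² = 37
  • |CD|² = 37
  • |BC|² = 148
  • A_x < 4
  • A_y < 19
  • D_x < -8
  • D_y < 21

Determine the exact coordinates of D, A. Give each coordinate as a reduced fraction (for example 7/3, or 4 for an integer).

1. D_x = -9  [[BC ⟂ CD ⇒ -12x+2y-138=0] ∩ [|D−(-8, 21)|²=37]]
2. D_y = 15  [[BC ⟂ CD ⇒ -12x+2y-138=0] ∩ [|D−(-8, 21)|²=37]]
   so D = (-9, 15)
3. A_x = 3  [[AB ⟂ BC ⇒ 12x-2y-10=0] ∩ [|A−(4, 19)|²=37]]
4. A_y = 13  [[AB ⟂ BC ⇒ 12x-2y-10=0] ∩ [|A−(4, 19)|²=37]]
   so A = (3, 13)

D = (-9, 15)
A = (3, 13)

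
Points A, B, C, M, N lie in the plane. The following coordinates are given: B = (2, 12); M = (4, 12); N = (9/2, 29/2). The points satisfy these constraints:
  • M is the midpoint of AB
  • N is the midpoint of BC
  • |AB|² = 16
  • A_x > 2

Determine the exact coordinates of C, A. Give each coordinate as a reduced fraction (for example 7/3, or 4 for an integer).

C = (7, 17)
A = (6, 12)

1. A_x = 6  [A = 2·M−B = 2·(4, 12)−(2, 12)]
2. A_y = 12  [A = 2·M−B = 2·(4, 12)−(2, 12)]
   so A = (6, 12)
3. C_x = 7  [C = 2·N−B = 2·(9/2, 29/2)−(2, 12)]
4. C_y = 17  [C = 2·N−B = 2·(9/2, 29/2)−(2, 12)]
   so C = (7, 17)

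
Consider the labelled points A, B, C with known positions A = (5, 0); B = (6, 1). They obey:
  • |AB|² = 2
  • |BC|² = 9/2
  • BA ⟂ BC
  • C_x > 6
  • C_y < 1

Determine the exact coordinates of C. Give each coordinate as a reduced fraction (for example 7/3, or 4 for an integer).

1. C_x = 15/2  [[BA ⟂ BC ⇒ -1x-1y+7=0] ∩ [|C−(6, 1)|²=9/2]]
2. C_y = -1/2  [[BA ⟂ BC ⇒ -1x-1y+7=0] ∩ [|C−(6, 1)|²=9/2]]
   so C = (15/2, -1/2)

C = (15/2, -1/2)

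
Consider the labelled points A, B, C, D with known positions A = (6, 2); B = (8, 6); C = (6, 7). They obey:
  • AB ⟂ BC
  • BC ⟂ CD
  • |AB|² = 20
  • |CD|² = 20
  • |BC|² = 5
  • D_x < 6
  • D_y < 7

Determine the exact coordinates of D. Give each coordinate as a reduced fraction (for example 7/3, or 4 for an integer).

D = (4, 3)

1. D_x = 4  [[BC ⟂ CD ⇒ -2x+1y+5=0] ∩ [|D−(6, 7)|²=20]]
2. D_y = 3  [[BC ⟂ CD ⇒ -2x+1y+5=0] ∩ [|D−(6, 7)|²=20]]
   so D = (4, 3)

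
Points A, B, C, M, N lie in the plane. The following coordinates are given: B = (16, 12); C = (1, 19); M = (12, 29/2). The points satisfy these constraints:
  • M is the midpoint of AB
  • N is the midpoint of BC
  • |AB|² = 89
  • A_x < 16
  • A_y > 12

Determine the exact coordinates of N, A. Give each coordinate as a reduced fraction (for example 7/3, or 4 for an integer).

N = (17/2, 31/2)
A = (8, 17)

1. A_x = 8  [A = 2·M−B = 2·(12, 29/2)−(16, 12)]
2. A_y = 17  [A = 2·M−B = 2·(12, 29/2)−(16, 12)]
   so A = (8, 17)
3. N_x = 17/2  [2·N = B+C = (16, 12)+(1, 19)]
4. N_y = 31/2  [2·N = B+C = (16, 12)+(1, 19)]
   so N = (17/2, 31/2)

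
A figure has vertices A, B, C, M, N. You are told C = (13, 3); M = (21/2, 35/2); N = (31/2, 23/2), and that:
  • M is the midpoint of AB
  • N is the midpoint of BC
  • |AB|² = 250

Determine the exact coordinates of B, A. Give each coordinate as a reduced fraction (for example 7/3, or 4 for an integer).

B = (18, 20)
A = (3, 15)

1. B_x = 18  [B = 2·N−C = 2·(31/2, 23/2)−(13, 3)]
2. B_y = 20  [B = 2·N−C = 2·(31/2, 23/2)−(13, 3)]
   so B = (18, 20)
3. A_x = 3  [A = 2·M−B = 2·(21/2, 35/2)−(18, 20)]
4. A_y = 15  [A = 2·M−B = 2·(21/2, 35/2)−(18, 20)]
   so A = (3, 15)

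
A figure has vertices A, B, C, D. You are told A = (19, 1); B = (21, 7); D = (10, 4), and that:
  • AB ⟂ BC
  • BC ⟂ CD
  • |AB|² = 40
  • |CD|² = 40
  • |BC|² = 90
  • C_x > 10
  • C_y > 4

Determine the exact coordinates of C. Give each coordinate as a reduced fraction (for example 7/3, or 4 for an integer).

C = (12, 10)

1. C_x = 12  [[AB ⟂ BC ⇒ 2x+6y-84=0] ∩ [|C−(10, 4)|²=40]]
2. C_y = 10  [[AB ⟂ BC ⇒ 2x+6y-84=0] ∩ [|C−(10, 4)|²=40]]
   so C = (12, 10)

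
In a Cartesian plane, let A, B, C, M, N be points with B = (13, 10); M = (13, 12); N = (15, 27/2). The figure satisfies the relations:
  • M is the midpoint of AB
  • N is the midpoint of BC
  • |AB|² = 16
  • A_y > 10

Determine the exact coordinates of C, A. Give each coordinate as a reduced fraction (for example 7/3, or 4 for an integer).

1. A_x = 13  [A = 2·M−B = 2·(13, 12)−(13, 10)]
2. A_y = 14  [A = 2·M−B = 2·(13, 12)−(13, 10)]
   so A = (13, 14)
3. C_x = 17  [C = 2·N−B = 2·(15, 27/2)−(13, 10)]
4. C_y = 17  [C = 2·N−B = 2·(15, 27/2)−(13, 10)]
   so C = (17, 17)

C = (17, 17)
A = (13, 14)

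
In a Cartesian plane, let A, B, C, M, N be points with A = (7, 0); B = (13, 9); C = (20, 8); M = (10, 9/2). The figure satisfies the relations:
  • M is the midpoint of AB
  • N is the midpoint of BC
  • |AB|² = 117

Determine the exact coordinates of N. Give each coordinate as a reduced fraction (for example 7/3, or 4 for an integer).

1. N_x = 33/2  [2·N = B+C = (13, 9)+(20, 8)]
2. N_y = 17/2  [2·N = B+C = (13, 9)+(20, 8)]
   so N = (33/2, 17/2)

N = (33/2, 17/2)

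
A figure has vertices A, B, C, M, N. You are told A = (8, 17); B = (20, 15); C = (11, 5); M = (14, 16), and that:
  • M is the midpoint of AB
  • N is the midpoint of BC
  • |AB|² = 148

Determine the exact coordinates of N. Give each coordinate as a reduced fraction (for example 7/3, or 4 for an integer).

N = (31/2, 10)

1. N_x = 31/2  [2·N = B+C = (20, 15)+(11, 5)]
2. N_y = 10  [2·N = B+C = (20, 15)+(11, 5)]
   so N = (31/2, 10)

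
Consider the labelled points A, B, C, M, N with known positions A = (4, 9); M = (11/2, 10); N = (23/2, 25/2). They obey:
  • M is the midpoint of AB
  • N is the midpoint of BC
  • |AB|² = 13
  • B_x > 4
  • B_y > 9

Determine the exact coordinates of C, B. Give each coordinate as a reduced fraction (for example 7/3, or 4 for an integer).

C = (16, 14)
B = (7, 11)

1. B_x = 7  [B = 2·M−A = 2·(11/2, 10)−(4, 9)]
2. B_y = 11  [B = 2·M−A = 2·(11/2, 10)−(4, 9)]
   so B = (7, 11)
3. C_x = 16  [C = 2·N−B = 2·(23/2, 25/2)−(7, 11)]
4. C_y = 14  [C = 2·N−B = 2·(23/2, 25/2)−(7, 11)]
   so C = (16, 14)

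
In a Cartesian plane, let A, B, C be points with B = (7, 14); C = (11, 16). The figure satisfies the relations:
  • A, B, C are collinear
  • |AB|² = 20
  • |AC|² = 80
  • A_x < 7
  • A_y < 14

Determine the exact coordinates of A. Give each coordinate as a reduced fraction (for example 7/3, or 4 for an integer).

1. A_x = 3  [[A, B, C are collinear ⇒ -2x+4y-42=0] ∩ [|A−(7, 14)|²=20]]
2. A_y = 12  [[A, B, C are collinear ⇒ -2x+4y-42=0] ∩ [|A−(7, 14)|²=20]]
   so A = (3, 12)

A = (3, 12)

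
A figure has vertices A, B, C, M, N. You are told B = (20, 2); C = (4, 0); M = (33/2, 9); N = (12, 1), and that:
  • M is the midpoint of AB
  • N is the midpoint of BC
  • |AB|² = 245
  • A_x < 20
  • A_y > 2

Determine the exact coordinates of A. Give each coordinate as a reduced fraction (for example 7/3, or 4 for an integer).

1. A_x = 13  [A = 2·M−B = 2·(33/2, 9)−(20, 2)]
2. A_y = 16  [A = 2·M−B = 2·(33/2, 9)−(20, 2)]
   so A = (13, 16)

A = (13, 16)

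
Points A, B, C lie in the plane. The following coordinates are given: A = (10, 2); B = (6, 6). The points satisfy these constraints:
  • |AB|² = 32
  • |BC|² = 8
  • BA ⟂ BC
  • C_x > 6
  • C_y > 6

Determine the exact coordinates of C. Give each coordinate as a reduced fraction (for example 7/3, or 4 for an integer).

C = (8, 8)

1. C_x = 8  [[BA ⟂ BC ⇒ 4x-4y=0] ∩ [|C−(6, 6)|²=8]]
2. C_y = 8  [[BA ⟂ BC ⇒ 4x-4y=0] ∩ [|C−(6, 6)|²=8]]
   so C = (8, 8)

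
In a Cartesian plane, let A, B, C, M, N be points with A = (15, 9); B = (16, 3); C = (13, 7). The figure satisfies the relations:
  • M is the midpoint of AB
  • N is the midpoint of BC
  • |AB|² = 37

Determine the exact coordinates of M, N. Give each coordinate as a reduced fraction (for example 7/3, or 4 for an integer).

M = (31/2, 6)
N = (29/2, 5)

1. M_x = 31/2  [2·M = A+B = (15, 9)+(16, 3)]
2. M_y = 6  [2·M = A+B = (15, 9)+(16, 3)]
   so M = (31/2, 6)
3. N_x = 29/2  [2·N = B+C = (16, 3)+(13, 7)]
4. N_y = 5  [2·N = B+C = (16, 3)+(13, 7)]
   so N = (29/2, 5)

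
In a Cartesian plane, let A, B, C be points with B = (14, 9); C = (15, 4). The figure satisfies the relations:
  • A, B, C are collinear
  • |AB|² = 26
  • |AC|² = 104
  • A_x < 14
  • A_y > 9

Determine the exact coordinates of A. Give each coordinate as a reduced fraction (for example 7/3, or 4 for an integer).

A = (13, 14)

1. A_x = 13  [[A, B, C are collinear ⇒ 5x+1y-79=0] ∩ [|A−(14, 9)|²=26]]
2. A_y = 14  [[A, B, C are collinear ⇒ 5x+1y-79=0] ∩ [|A−(14, 9)|²=26]]
   so A = (13, 14)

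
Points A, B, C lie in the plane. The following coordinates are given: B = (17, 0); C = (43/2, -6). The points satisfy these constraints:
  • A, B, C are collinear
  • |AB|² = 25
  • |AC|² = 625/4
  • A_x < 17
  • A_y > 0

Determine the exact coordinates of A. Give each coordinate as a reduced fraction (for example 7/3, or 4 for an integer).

A = (14, 4)

1. A_x = 14  [[A, B, C are collinear ⇒ 6x+9/2y-102=0] ∩ [|A−(17, 0)|²=25]]
2. A_y = 4  [[A, B, C are collinear ⇒ 6x+9/2y-102=0] ∩ [|A−(17, 0)|²=25]]
   so A = (14, 4)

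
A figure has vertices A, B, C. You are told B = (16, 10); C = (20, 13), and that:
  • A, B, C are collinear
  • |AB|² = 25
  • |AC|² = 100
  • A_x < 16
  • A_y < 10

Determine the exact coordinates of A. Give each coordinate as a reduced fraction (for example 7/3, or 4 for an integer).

1. A_x = 12  [[A, B, C are collinear ⇒ -3x+4y+8=0] ∩ [|A−(16, 10)|²=25]]
2. A_y = 7  [[A, B, C are collinear ⇒ -3x+4y+8=0] ∩ [|A−(16, 10)|²=25]]
   so A = (12, 7)

A = (12, 7)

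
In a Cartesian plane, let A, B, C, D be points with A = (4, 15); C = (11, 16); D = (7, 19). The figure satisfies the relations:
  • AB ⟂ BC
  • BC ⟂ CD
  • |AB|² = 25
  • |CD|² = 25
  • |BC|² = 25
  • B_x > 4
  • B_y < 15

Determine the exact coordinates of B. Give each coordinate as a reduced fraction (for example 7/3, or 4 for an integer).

B = (8, 12)

1. B_x = 8  [[BC ⟂ CD ⇒ 4x-3y+4=0] ∩ [|B−(4, 15)|²=25]]
2. B_y = 12  [[BC ⟂ CD ⇒ 4x-3y+4=0] ∩ [|B−(4, 15)|²=25]]
   so B = (8, 12)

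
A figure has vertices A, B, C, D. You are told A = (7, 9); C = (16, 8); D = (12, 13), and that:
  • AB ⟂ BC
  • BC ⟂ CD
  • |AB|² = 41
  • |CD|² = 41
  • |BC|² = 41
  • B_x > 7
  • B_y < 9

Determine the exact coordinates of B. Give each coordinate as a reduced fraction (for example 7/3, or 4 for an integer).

1. B_x = 11  [[BC ⟂ CD ⇒ 4x-5y-24=0] ∩ [|B−(7, 9)|²=41]]
2. B_y = 4  [[BC ⟂ CD ⇒ 4x-5y-24=0] ∩ [|B−(7, 9)|²=41]]
   so B = (11, 4)

B = (11, 4)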